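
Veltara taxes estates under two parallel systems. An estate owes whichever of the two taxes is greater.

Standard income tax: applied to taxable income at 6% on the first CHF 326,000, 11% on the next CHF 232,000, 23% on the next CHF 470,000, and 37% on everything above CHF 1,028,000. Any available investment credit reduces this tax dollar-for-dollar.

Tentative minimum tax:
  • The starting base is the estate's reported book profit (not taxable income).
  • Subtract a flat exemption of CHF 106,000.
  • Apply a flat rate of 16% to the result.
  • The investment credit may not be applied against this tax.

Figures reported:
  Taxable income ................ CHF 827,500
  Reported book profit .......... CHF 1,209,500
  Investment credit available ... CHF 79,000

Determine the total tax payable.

Tentative minimum tax:
  Base (reported book profit): CHF 1,209,500
  Less exemption CHF 106,000 → base CHF 1,103,500
  CHF 1,103,500 × 16% = CHF 176,560

Standard income tax:
  CHF 326,000 × 6% = CHF 19,560
  CHF 232,000 × 11% = CHF 25,520
  CHF 269,500 × 23% = CHF 61,985
  → CHF 107,065
  Less investment credit CHF 79,000 → CHF 28,065

CHF 176,560 > CHF 28,065, so the tentative minimum tax is the binding amount.

CHF 176,560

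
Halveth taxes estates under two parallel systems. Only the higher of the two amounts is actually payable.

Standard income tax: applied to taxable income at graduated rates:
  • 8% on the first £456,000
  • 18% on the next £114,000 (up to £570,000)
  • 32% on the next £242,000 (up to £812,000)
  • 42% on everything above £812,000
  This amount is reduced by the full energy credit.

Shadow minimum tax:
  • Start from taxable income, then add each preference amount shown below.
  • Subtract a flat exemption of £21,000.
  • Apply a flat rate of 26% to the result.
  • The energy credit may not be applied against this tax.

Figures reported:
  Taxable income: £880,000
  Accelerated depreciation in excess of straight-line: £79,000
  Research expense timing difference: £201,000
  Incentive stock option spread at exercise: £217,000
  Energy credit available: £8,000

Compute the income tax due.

Standard income tax:
  £456,000 × 8% = £36,480
  £114,000 × 18% = £20,520
  £242,000 × 32% = £77,440
  £68,000 × 42% = £28,560
  → £163,000
  Less energy credit £8,000 → £155,000

Shadow minimum tax:
  Adjusted income: £880,000 + £79,000 + £201,000 + £217,000 = £1,377,000
  Less exemption £21,000 → base £1,356,000
  £1,356,000 × 26% = £352,560

£352,560 > £155,000, so the shadow minimum tax is the binding amount.

£352,560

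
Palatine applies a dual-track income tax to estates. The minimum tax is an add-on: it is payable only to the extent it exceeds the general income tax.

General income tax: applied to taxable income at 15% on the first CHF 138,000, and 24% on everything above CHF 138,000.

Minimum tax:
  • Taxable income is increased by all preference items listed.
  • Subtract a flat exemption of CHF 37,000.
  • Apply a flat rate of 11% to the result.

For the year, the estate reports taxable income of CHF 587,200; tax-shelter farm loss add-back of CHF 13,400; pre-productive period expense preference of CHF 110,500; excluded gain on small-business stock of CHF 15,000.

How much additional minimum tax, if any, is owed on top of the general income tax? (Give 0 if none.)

Minimum tax:
  Adjusted income: CHF 587,200 + CHF 13,400 + CHF 110,500 + CHF 15,000 = CHF 726,100
  Less exemption CHF 37,000 → base CHF 689,100
  CHF 689,100 × 11% = CHF 75,801

General income tax:
  CHF 138,000 × 15% = CHF 20,700
  CHF 449,200 × 24% = CHF 107,808
  → CHF 128,508

CHF 75,801 ≤ CHF 128,508, so no add-on is due.

CHF 0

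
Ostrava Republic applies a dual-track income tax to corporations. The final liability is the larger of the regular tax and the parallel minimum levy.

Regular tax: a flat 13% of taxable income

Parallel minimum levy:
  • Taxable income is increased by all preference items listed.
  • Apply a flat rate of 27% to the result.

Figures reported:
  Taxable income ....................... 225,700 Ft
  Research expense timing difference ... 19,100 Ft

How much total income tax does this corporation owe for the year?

66,096 Ft

Parallel minimum levy:
  Adjusted income: 225,700 Ft + 19,100 Ft = 244,800 Ft
  244,800 Ft × 27% = 66,096 Ft

Regular tax:
  225,700 Ft × 13% = 29,341 Ft

66,096 Ft > 29,341 Ft, so the parallel minimum levy is the binding amount.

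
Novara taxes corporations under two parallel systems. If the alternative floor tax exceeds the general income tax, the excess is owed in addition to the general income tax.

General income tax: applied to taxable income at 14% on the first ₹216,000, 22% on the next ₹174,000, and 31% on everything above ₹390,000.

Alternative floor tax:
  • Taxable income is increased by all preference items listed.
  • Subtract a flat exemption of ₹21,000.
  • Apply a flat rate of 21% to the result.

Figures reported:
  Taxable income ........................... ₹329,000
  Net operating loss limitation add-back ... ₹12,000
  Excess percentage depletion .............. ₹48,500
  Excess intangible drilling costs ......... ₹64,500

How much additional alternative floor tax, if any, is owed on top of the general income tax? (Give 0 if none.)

General income tax:
  ₹216,000 × 14% = ₹30,240
  ₹113,000 × 22% = ₹24,860
  → ₹55,100

Alternative floor tax:
  Adjusted income: ₹329,000 + ₹12,000 + ₹48,500 + ₹64,500 = ₹454,000
  Less exemption ₹21,000 → base ₹433,000
  ₹433,000 × 21% = ₹90,930

Excess of alternative floor tax over general income tax: ₹90,930 − ₹55,100 = ₹35,830.

₹35,830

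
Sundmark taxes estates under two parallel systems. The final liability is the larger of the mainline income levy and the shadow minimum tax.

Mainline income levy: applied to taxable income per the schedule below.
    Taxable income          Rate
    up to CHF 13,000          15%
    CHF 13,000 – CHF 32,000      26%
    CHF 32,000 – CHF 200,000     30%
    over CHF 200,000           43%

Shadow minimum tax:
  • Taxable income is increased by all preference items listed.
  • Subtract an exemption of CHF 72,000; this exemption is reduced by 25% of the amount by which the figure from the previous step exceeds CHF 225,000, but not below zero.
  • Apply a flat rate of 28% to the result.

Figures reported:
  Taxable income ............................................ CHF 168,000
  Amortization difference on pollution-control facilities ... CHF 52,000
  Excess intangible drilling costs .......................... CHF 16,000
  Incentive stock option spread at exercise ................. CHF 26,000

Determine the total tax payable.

CHF 55,790

Shadow minimum tax:
  Adjusted income: CHF 168,000 + CHF 52,000 + CHF 16,000 + CHF 26,000 = CHF 262,000
  Exemption: CHF 72,000 − 25% × (CHF 262,000 − CHF 225,000) = CHF 72,000 − CHF 9,250 = CHF 62,750
  Base: CHF 262,000 − CHF 62,750 = CHF 199,250
  CHF 199,250 × 28% = CHF 55,790

Mainline income levy:
  CHF 13,000 × 15% = CHF 1,950
  CHF 19,000 × 26% = CHF 4,940
  CHF 136,000 × 30% = CHF 40,800
  → CHF 47,690

CHF 55,790 > CHF 47,690, so the shadow minimum tax is the binding amount.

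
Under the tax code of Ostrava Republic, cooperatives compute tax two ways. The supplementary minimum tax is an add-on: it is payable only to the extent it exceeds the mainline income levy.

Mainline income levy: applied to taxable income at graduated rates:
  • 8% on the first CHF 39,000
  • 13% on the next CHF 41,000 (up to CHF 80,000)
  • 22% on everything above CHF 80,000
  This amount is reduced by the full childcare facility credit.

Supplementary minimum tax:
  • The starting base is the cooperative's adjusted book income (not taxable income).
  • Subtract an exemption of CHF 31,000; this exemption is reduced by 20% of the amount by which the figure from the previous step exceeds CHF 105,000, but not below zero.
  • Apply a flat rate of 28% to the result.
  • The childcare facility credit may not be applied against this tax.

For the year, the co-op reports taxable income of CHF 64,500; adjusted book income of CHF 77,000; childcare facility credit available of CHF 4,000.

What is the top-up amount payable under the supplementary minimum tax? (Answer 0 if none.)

CHF 10,445

Mainline income levy:
  CHF 39,000 × 8% = CHF 3,120
  CHF 25,500 × 13% = CHF 3,315
  → CHF 6,435
  Less childcare facility credit CHF 4,000 → CHF 2,435

Supplementary minimum tax:
  Base (adjusted book income): CHF 77,000
  Exemption: CHF 77,000 ≤ CHF 105,000, so full CHF 31,000 applies
  Base: CHF 77,000 − CHF 31,000 = CHF 46,000
  CHF 46,000 × 28% = CHF 12,880

Excess of supplementary minimum tax over mainline income levy: CHF 12,880 − CHF 2,435 = CHF 10,445.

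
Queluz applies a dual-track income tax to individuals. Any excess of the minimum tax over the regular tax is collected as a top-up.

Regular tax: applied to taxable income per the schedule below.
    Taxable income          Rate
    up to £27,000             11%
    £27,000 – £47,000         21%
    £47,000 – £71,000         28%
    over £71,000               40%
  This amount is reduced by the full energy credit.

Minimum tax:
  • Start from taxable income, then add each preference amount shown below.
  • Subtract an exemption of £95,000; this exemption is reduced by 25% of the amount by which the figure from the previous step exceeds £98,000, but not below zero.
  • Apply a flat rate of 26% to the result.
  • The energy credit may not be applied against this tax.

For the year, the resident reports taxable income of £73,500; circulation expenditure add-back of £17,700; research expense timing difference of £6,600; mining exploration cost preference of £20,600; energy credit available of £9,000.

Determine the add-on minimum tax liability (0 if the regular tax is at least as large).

Minimum tax:
  Adjusted income: £73,500 + £17,700 + £6,600 + £20,600 = £118,400
  Exemption: £95,000 − 25% × (£118,400 − £98,000) = £95,000 − £5,100 = £89,900
  Base: £118,400 − £89,900 = £28,500
  £28,500 × 26% = £7,410

Regular tax:
  £27,000 × 11% = £2,970
  £20,000 × 21% = £4,200
  £24,000 × 28% = £6,720
  £2,500 × 40% = £1,000
  → £14,890
  Less energy credit £9,000 → £5,890

Excess of minimum tax over regular tax: £7,410 − £5,890 = £1,520.

£1,520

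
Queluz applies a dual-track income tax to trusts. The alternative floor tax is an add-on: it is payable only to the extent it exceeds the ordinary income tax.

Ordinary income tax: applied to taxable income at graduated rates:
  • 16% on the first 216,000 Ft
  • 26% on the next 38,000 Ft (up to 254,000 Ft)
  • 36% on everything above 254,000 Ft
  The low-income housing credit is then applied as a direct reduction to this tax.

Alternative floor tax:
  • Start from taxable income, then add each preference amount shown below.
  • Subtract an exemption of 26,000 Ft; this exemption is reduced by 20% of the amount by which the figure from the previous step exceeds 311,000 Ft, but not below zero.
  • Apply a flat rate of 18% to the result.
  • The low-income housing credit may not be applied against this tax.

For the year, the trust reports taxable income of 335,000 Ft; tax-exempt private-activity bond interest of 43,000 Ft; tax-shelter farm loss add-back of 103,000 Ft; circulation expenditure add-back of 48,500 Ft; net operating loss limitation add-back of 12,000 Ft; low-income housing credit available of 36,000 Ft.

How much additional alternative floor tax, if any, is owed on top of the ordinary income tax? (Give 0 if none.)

Ordinary income tax:
  216,000 Ft × 16% = 34,560 Ft
  38,000 Ft × 26% = 9,880 Ft
  81,000 Ft × 36% = 29,160 Ft
  → 73,600 Ft
  Less low-income housing credit 36,000 Ft → 37,600 Ft

Alternative floor tax:
  Adjusted income: 335,000 Ft + 43,000 Ft + 103,000 Ft + 48,500 Ft + 12,000 Ft = 541,500 Ft
  Exemption: 20% × (541,500 Ft − 311,000 Ft) = 46,100 Ft ≥ 26,000 Ft, so the exemption is fully phased out
  Base: 541,500 Ft − 0 Ft = 541,500 Ft
  541,500 Ft × 18% = 97,470 Ft

Excess of alternative floor tax over ordinary income tax: 97,470 Ft − 37,600 Ft = 59,870 Ft.

59,870 Ft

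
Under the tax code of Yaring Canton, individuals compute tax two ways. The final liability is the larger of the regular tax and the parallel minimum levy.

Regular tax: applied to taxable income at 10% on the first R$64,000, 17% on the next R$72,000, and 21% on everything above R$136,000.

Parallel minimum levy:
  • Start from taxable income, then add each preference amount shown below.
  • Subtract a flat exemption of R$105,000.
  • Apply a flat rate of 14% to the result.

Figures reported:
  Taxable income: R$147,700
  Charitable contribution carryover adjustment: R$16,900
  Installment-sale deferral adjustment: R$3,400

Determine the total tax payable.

R$21,097

Parallel minimum levy:
  Adjusted income: R$147,700 + R$16,900 + R$3,400 = R$168,000
  Less exemption R$105,000 → base R$63,000
  R$63,000 × 14% = R$8,820

Regular tax:
  R$64,000 × 10% = R$6,400
  R$72,000 × 17% = R$12,240
  R$11,700 × 21% = R$2,457
  → R$21,097

R$21,097 > R$8,820, so the regular tax governs.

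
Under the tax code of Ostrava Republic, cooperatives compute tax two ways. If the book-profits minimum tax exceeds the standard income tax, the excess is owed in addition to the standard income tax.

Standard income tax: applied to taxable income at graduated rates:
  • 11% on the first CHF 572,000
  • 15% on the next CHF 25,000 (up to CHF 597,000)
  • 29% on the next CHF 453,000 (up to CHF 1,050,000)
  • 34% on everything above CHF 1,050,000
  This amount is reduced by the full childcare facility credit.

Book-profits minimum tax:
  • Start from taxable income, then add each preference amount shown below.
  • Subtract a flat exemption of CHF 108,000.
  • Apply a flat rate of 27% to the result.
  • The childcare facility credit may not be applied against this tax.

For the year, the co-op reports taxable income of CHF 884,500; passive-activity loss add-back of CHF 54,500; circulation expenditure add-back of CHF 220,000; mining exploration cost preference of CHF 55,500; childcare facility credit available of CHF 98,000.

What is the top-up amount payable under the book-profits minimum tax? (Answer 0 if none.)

Book-profits minimum tax:
  Adjusted income: CHF 884,500 + CHF 54,500 + CHF 220,000 + CHF 55,500 = CHF 1,214,500
  Less exemption CHF 108,000 → base CHF 1,106,500
  CHF 1,106,500 × 27% = CHF 298,755

Standard income tax:
  CHF 572,000 × 11% = CHF 62,920
  CHF 25,000 × 15% = CHF 3,750
  CHF 287,500 × 29% = CHF 83,375
  → CHF 150,045
  Less childcare facility credit CHF 98,000 → CHF 52,045

Excess of book-profits minimum tax over standard income tax: CHF 298,755 − CHF 52,045 = CHF 246,710.

CHF 246,710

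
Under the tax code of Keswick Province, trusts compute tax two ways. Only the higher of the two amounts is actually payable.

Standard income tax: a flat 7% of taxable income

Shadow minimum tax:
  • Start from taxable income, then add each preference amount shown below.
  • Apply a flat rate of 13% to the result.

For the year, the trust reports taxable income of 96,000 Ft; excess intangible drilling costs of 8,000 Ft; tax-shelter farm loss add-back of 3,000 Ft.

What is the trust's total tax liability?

Shadow minimum tax:
  Adjusted income: 96,000 Ft + 8,000 Ft + 3,000 Ft = 107,000 Ft
  107,000 Ft × 13% = 13,910 Ft

Standard income tax:
  96,000 Ft × 7% = 6,720 Ft

13,910 Ft > 6,720 Ft, so the shadow minimum tax is the binding amount.

13,910 Ft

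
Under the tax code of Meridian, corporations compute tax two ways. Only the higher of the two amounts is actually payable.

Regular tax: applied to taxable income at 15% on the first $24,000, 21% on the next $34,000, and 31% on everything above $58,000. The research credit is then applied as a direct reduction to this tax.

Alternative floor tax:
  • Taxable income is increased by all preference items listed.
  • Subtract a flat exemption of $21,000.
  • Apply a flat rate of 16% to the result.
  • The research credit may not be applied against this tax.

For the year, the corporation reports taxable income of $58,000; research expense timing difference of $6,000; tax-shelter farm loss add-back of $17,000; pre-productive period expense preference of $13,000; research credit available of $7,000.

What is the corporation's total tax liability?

Regular tax:
  $24,000 × 15% = $3,600
  $34,000 × 21% = $7,140
  → $10,740
  Less research credit $7,000 → $3,740

Alternative floor tax:
  Adjusted income: $58,000 + $6,000 + $17,000 + $13,000 = $94,000
  Less exemption $21,000 → base $73,000
  $73,000 × 16% = $11,680

$11,680 > $3,740, so the alternative floor tax is the binding amount.

$11,680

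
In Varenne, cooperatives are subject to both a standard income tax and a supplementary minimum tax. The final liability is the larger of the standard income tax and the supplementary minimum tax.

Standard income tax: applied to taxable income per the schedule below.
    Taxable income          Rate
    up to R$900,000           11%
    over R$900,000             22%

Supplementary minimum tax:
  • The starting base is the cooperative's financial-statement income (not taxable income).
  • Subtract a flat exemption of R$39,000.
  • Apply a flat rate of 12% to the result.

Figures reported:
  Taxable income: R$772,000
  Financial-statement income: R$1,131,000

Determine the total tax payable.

Supplementary minimum tax:
  Base (financial-statement income): R$1,131,000
  Less exemption R$39,000 → base R$1,092,000
  R$1,092,000 × 12% = R$131,040

Standard income tax:
  R$772,000 × 11% = R$84,920

R$131,040 > R$84,920, so the supplementary minimum tax is the binding amount.

R$131,040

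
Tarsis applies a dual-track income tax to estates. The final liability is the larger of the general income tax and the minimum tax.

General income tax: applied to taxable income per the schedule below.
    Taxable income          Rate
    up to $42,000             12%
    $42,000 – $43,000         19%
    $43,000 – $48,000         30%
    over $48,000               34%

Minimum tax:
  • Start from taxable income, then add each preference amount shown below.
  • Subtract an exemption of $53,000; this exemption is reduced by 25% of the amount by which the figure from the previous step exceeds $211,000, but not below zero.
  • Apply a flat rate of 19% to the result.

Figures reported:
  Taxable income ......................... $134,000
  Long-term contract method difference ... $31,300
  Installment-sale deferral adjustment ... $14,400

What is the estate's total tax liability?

General income tax:
  $42,000 × 12% = $5,040
  $1,000 × 19% = $190
  $5,000 × 30% = $1,500
  $86,000 × 34% = $29,240
  → $35,970

Minimum tax:
  Adjusted income: $134,000 + $31,300 + $14,400 = $179,700
  Exemption: $179,700 ≤ $211,000, so full $53,000 applies
  Base: $179,700 − $53,000 = $126,700
  $126,700 × 19% = $24,073

$35,970 > $24,073, so the general income tax governs.

$35,970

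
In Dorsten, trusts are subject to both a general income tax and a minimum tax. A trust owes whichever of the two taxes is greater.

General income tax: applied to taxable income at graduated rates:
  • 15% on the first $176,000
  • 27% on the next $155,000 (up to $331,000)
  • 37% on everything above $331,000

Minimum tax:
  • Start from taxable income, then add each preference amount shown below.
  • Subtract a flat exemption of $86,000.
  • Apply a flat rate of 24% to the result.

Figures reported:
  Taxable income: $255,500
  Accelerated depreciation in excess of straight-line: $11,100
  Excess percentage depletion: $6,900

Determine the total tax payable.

$47,865

Minimum tax:
  Adjusted income: $255,500 + $11,100 + $6,900 = $273,500
  Less exemption $86,000 → base $187,500
  $187,500 × 24% = $45,000

General income tax:
  $176,000 × 15% = $26,400
  $79,500 × 27% = $21,465
  → $47,865

$47,865 > $45,000, so the general income tax governs.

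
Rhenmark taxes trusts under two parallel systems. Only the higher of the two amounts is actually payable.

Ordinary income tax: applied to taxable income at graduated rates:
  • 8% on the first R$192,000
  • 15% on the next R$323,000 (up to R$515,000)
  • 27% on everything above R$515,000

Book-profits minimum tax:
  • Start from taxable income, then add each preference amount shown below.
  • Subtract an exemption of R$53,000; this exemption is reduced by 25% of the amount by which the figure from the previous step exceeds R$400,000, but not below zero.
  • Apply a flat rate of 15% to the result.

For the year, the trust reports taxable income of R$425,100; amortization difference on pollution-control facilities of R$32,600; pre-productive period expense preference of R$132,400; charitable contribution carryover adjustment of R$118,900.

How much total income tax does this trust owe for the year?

R$106,350

Book-profits minimum tax:
  Adjusted income: R$425,100 + R$32,600 + R$132,400 + R$118,900 = R$709,000
  Exemption: 25% × (R$709,000 − R$400,000) = R$77,250 ≥ R$53,000, so the exemption is fully phased out
  Base: R$709,000 − R$0 = R$709,000
  R$709,000 × 15% = R$106,350

Ordinary income tax:
  R$192,000 × 8% = R$15,360
  R$233,100 × 15% = R$34,965
  → R$50,325

R$106,350 > R$50,325, so the book-profits minimum tax is the binding amount.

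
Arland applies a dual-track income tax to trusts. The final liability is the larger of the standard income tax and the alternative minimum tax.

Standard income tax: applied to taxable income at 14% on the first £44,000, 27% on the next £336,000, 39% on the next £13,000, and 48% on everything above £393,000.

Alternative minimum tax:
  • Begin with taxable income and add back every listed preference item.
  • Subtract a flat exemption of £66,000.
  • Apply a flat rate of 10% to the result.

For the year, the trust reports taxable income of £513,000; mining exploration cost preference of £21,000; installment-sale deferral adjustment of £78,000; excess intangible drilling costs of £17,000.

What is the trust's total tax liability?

Standard income tax:
  £44,000 × 14% = £6,160
  £336,000 × 27% = £90,720
  £13,000 × 39% = £5,070
  £120,000 × 48% = £57,600
  → £159,550

Alternative minimum tax:
  Adjusted income: £513,000 + £21,000 + £78,000 + £17,000 = £629,000
  Less exemption £66,000 → base £563,000
  £563,000 × 10% = £56,300

£159,550 > £56,300, so the standard income tax governs.

£159,550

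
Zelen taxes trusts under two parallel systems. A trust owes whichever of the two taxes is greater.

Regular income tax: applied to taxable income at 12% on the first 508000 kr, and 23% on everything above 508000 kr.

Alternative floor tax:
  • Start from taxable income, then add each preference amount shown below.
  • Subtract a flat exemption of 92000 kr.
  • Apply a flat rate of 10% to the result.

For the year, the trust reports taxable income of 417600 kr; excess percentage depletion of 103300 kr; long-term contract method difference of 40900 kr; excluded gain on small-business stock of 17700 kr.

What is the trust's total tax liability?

Regular income tax:
  417600 kr × 12% = 50112 kr

Alternative floor tax:
  Adjusted income: 417600 kr + 103300 kr + 40900 kr + 17700 kr = 579500 kr
  Less exemption 92000 kr → base 487500 kr
  487500 kr × 10% = 48750 kr

50112 kr > 48750 kr, so the regular income tax governs.

50112 kr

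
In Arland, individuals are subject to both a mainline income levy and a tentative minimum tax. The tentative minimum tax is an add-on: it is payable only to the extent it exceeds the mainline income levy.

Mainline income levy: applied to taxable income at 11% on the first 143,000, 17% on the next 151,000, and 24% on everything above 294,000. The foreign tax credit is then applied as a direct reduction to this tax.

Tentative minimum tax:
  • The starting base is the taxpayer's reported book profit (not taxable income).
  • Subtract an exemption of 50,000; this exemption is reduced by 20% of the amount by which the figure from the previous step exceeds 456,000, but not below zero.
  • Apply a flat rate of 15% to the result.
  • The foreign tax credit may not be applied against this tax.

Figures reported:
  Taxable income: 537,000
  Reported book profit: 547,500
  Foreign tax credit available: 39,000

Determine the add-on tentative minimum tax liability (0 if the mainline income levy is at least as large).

Tentative minimum tax:
  Base (reported book profit): 547,500
  Exemption: 50,000 − 20% × (547,500 − 456,000) = 50,000 − 18,300 = 31,700
  Base: 547,500 − 31,700 = 515,800
  515,800 × 15% = 77,370

Mainline income levy:
  143,000 × 11% = 15,730
  151,000 × 17% = 25,670
  243,000 × 24% = 58,320
  → 99,720
  Less foreign tax credit 39,000 → 60,720

Excess of tentative minimum tax over mainline income levy: 77,370 − 60,720 = 16,650.

16,650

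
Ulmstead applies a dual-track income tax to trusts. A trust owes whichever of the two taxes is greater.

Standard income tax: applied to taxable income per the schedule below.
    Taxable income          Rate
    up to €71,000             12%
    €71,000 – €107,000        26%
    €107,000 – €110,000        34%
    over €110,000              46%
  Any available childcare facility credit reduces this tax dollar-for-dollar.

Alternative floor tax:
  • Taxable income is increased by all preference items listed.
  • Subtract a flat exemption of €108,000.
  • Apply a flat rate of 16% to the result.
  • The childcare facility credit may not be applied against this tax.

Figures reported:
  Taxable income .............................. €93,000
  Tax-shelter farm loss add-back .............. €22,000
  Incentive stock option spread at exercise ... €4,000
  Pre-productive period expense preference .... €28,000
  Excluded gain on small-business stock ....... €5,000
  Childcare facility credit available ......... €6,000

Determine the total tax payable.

Alternative floor tax:
  Adjusted income: €93,000 + €22,000 + €4,000 + €28,000 + €5,000 = €152,000
  Less exemption €108,000 → base €44,000
  €44,000 × 16% = €7,040

Standard income tax:
  €71,000 × 12% = €8,520
  €22,000 × 26% = €5,720
  → €14,240
  Less childcare facility credit €6,000 → €8,240

€8,240 > €7,040, so the standard income tax governs.

€8,240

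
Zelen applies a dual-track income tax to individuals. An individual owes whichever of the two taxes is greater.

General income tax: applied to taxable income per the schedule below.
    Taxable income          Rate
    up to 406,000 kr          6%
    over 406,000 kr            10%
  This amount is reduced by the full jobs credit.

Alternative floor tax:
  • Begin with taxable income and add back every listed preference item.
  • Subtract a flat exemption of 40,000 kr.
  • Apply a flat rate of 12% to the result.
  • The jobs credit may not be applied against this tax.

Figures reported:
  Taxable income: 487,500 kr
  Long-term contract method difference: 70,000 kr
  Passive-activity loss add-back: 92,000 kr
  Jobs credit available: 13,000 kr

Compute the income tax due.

73,140 kr

Alternative floor tax:
  Adjusted income: 487,500 kr + 70,000 kr + 92,000 kr = 649,500 kr
  Less exemption 40,000 kr → base 609,500 kr
  609,500 kr × 12% = 73,140 kr

General income tax:
  406,000 kr × 6% = 24,360 kr
  81,500 kr × 10% = 8,150 kr
  → 32,510 kr
  Less jobs credit 13,000 kr → 19,510 kr

73,140 kr > 19,510 kr, so the alternative floor tax is the binding amount.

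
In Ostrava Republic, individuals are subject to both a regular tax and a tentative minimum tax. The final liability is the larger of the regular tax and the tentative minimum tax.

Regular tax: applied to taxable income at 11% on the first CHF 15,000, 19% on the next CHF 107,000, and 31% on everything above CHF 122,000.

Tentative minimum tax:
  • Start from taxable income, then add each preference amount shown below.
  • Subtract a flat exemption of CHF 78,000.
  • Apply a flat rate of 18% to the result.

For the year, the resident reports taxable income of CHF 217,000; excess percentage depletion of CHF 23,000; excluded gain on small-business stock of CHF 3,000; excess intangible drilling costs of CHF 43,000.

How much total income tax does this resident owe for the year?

Regular tax:
  CHF 15,000 × 11% = CHF 1,650
  CHF 107,000 × 19% = CHF 20,330
  CHF 95,000 × 31% = CHF 29,450
  → CHF 51,430

Tentative minimum tax:
  Adjusted income: CHF 217,000 + CHF 23,000 + CHF 3,000 + CHF 43,000 = CHF 286,000
  Less exemption CHF 78,000 → base CHF 208,000
  CHF 208,000 × 18% = CHF 37,440

CHF 51,430 > CHF 37,440, so the regular tax governs.

CHF 51,430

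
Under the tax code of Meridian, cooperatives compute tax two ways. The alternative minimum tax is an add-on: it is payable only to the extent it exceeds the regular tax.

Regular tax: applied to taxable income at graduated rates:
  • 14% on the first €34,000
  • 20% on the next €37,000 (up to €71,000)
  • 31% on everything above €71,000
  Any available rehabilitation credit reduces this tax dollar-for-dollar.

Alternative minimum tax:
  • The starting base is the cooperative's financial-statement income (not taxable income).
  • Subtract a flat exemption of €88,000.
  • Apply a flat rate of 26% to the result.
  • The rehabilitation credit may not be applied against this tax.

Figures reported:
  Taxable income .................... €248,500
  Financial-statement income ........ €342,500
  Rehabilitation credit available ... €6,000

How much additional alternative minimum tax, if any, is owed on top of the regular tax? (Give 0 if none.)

Regular tax:
  €34,000 × 14% = €4,760
  €37,000 × 20% = €7,400
  €177,500 × 31% = €55,025
  → €67,185
  Less rehabilitation credit €6,000 → €61,185

Alternative minimum tax:
  Base (financial-statement income): €342,500
  Less exemption €88,000 → base €254,500
  €254,500 × 26% = €66,170

Excess of alternative minimum tax over regular tax: €66,170 − €61,185 = €4,985.

€4,985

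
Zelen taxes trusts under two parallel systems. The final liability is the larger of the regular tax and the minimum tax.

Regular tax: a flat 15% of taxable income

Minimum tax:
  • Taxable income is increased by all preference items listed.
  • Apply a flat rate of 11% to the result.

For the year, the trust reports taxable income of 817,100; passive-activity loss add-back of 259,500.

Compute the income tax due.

122,565

Minimum tax:
  Adjusted income: 817,100 + 259,500 = 1,076,600
  1,076,600 × 11% = 118,426

Regular tax:
  817,100 × 15% = 122,565

122,565 > 118,426, so the regular tax governs.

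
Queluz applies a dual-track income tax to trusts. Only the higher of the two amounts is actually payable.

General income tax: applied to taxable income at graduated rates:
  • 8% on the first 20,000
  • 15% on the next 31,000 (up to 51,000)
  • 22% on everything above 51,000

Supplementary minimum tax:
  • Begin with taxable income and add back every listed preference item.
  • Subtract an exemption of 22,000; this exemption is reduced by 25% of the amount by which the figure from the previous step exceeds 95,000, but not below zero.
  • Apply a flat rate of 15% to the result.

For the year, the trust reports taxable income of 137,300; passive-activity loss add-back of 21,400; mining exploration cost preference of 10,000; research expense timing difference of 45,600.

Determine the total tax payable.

32,145

General income tax:
  20,000 × 8% = 1,600
  31,000 × 15% = 4,650
  86,300 × 22% = 18,986
  → 25,236

Supplementary minimum tax:
  Adjusted income: 137,300 + 21,400 + 10,000 + 45,600 = 214,300
  Exemption: 25% × (214,300 − 95,000) = 29,825 ≥ 22,000, so the exemption is fully phased out
  Base: 214,300 − 0 = 214,300
  214,300 × 15% = 32,145

32,145 > 25,236, so the supplementary minimum tax is the binding amount.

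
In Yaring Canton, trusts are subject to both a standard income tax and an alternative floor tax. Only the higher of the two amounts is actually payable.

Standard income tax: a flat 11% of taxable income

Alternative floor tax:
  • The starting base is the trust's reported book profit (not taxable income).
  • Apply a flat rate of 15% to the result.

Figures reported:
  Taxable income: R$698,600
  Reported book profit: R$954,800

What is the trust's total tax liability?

R$143,220

Alternative floor tax:
  Base (reported book profit): R$954,800
  R$954,800 × 15% = R$143,220

Standard income tax:
  R$698,600 × 11% = R$76,846

R$143,220 > R$76,846, so the alternative floor tax is the binding amount.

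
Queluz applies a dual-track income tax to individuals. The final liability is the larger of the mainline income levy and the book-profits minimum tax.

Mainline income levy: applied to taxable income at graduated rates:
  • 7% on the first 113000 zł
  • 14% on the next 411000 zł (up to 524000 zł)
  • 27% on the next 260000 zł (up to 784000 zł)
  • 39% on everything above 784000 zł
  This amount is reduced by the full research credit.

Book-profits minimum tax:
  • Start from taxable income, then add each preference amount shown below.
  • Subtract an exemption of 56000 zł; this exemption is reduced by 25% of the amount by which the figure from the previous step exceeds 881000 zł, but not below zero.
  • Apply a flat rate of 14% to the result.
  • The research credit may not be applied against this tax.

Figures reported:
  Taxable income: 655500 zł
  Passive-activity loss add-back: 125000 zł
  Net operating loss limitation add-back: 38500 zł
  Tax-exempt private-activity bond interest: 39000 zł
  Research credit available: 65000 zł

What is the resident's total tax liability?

112280 zł

Mainline income levy:
  113000 zł × 7% = 7910 zł
  411000 zł × 14% = 57540 zł
  131500 zł × 27% = 35505 zł
  → 100955 zł
  Less research credit 65000 zł → 35955 zł

Book-profits minimum tax:
  Adjusted income: 655500 zł + 125000 zł + 38500 zł + 39000 zł = 858000 zł
  Exemption: 858000 zł ≤ 881000 zł, so full 56000 zł applies
  Base: 858000 zł − 56000 zł = 802000 zł
  802000 zł × 14% = 112280 zł

112280 zł > 35955 zł, so the book-profits minimum tax is the binding amount.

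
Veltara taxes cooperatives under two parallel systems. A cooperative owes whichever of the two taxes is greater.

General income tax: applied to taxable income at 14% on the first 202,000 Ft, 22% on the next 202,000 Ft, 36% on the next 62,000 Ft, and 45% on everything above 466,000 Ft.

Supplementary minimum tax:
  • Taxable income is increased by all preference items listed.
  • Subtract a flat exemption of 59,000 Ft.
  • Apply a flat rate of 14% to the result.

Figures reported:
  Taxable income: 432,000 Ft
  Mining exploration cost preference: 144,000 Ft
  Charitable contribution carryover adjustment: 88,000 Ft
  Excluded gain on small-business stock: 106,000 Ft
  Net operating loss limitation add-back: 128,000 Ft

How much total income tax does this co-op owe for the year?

General income tax:
  202,000 Ft × 14% = 28,280 Ft
  202,000 Ft × 22% = 44,440 Ft
  28,000 Ft × 36% = 10,080 Ft
  → 82,800 Ft

Supplementary minimum tax:
  Adjusted income: 432,000 Ft + 144,000 Ft + 88,000 Ft + 106,000 Ft + 128,000 Ft = 898,000 Ft
  Less exemption 59,000 Ft → base 839,000 Ft
  839,000 Ft × 14% = 117,460 Ft

117,460 Ft > 82,800 Ft, so the supplementary minimum tax is the binding amount.

117,460 Ft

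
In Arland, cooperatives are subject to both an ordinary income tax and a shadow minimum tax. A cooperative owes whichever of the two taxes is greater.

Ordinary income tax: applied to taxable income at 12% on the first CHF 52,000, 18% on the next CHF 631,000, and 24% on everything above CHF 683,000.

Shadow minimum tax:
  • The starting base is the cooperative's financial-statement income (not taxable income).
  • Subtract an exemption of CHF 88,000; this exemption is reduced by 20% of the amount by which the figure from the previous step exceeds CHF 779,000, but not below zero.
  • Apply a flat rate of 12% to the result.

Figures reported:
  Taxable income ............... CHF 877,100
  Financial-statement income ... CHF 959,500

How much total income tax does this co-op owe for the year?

Shadow minimum tax:
  Base (financial-statement income): CHF 959,500
  Exemption: CHF 88,000 − 20% × (CHF 959,500 − CHF 779,000) = CHF 88,000 − CHF 36,100 = CHF 51,900
  Base: CHF 959,500 − CHF 51,900 = CHF 907,600
  CHF 907,600 × 12% = CHF 108,912

Ordinary income tax:
  CHF 52,000 × 12% = CHF 6,240
  CHF 631,000 × 18% = CHF 113,580
  CHF 194,100 × 24% = CHF 46,584
  → CHF 166,404

CHF 166,404 > CHF 108,912, so the ordinary income tax governs.

CHF 166,404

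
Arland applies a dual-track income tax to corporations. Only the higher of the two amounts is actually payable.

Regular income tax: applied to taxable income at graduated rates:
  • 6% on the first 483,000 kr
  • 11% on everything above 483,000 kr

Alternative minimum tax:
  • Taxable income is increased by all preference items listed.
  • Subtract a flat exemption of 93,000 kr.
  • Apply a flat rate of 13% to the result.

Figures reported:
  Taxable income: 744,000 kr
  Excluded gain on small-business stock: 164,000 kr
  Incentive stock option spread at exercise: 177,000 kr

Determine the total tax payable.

128,960 kr

Alternative minimum tax:
  Adjusted income: 744,000 kr + 164,000 kr + 177,000 kr = 1,085,000 kr
  Less exemption 93,000 kr → base 992,000 kr
  992,000 kr × 13% = 128,960 kr

Regular income tax:
  483,000 kr × 6% = 28,980 kr
  261,000 kr × 11% = 28,710 kr
  → 57,690 kr

128,960 kr > 57,690 kr, so the alternative minimum tax is the binding amount.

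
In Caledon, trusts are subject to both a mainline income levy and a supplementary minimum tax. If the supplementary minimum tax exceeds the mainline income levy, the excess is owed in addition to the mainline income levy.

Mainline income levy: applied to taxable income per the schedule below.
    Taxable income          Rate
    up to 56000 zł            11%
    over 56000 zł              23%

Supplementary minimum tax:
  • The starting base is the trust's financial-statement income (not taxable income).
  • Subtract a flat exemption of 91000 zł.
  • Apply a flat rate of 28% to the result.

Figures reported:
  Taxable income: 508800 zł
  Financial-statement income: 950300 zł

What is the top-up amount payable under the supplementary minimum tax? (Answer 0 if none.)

Mainline income levy:
  56000 zł × 11% = 6160 zł
  452800 zł × 23% = 104144 zł
  → 110304 zł

Supplementary minimum tax:
  Base (financial-statement income): 950300 zł
  Less exemption 91000 zł → base 859300 zł
  859300 zł × 28% = 240604 zł

Excess of supplementary minimum tax over mainline income levy: 240604 zł − 110304 zł = 130300 zł.

130300 zł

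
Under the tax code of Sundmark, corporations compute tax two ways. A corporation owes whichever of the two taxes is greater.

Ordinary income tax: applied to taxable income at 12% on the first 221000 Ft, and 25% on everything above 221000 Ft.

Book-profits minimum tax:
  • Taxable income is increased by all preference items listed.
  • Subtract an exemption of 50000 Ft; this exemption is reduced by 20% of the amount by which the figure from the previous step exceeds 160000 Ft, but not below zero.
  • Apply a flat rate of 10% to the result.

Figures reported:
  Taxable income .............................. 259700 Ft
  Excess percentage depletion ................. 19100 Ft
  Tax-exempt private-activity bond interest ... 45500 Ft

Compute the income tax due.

36195 Ft

Ordinary income tax:
  221000 Ft × 12% = 26520 Ft
  38700 Ft × 25% = 9675 Ft
  → 36195 Ft

Book-profits minimum tax:
  Adjusted income: 259700 Ft + 19100 Ft + 45500 Ft = 324300 Ft
  Exemption: 50000 Ft − 20% × (324300 Ft − 160000 Ft) = 50000 Ft − 32860 Ft = 17140 Ft
  Base: 324300 Ft − 17140 Ft = 307160 Ft
  307160 Ft × 10% = 30716 Ft

36195 Ft > 30716 Ft, so the ordinary income tax governs.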